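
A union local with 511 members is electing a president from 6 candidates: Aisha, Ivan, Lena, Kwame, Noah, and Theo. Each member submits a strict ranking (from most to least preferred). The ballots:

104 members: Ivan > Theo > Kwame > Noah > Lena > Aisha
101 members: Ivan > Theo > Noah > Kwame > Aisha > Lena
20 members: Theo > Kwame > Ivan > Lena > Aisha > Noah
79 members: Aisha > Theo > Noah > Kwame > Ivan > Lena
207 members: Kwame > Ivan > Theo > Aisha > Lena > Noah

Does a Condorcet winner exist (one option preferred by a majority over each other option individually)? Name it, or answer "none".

none

Checking pairwise contests:
Ivan beats Aisha 432–79.
Kwame beats Ivan 306–205.
Aisha beats Lena 387–124.
Theo beats Kwame 304–207.
Aisha beats Noah 306–205.
Ivan beats Theo 412–99.
Every option loses at least one head-to-head, so there is no Condorcet winner.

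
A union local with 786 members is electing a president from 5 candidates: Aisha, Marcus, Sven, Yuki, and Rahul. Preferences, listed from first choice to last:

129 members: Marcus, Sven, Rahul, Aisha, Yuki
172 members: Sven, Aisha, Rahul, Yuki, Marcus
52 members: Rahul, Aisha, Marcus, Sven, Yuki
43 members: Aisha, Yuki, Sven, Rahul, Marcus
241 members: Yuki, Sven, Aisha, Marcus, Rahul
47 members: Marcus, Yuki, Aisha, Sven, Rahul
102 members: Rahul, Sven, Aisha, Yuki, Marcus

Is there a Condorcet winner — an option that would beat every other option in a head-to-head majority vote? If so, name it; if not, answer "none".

Sven

Sven vs Aisha: 644–142 for Sven.
Sven vs Marcus: 558–228 for Sven.
Sven vs Yuki: 455–331 for Sven.
Sven vs Rahul: 632–154 for Sven.
Sven beats every other option head-to-head.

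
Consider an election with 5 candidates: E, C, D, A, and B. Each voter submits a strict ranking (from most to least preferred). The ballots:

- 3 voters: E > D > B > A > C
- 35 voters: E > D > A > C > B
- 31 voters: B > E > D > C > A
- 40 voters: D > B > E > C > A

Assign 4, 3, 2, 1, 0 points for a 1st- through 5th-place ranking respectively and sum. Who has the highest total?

D

E: 3·4 + 35·4 + 31·3 + 40·2 = 325
C: 3·0 + 35·1 + 31·1 + 40·1 = 106
D: 3·3 + 35·3 + 31·2 + 40·4 = 336
A: 3·1 + 35·2 + 31·0 + 40·0 = 73
B: 3·2 + 35·0 + 31·4 + 40·3 = 250
D has the highest Borda score (336).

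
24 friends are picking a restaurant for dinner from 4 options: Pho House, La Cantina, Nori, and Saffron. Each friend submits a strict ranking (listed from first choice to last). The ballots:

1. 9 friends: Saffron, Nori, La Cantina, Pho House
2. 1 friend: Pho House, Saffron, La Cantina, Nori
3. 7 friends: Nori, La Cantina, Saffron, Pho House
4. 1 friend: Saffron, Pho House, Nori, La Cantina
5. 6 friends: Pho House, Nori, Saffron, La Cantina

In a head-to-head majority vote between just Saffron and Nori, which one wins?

Nori

Voters preferring Saffron to Nori: 11; preferring Nori to Saffron: 13.
Nori wins the head-to-head.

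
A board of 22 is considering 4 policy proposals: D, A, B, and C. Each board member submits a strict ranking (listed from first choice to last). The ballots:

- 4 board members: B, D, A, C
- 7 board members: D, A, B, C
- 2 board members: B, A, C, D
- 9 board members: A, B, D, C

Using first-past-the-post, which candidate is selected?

A

First-place votes: D 7, A 9, B 6, C 0.
A has the most first-place votes.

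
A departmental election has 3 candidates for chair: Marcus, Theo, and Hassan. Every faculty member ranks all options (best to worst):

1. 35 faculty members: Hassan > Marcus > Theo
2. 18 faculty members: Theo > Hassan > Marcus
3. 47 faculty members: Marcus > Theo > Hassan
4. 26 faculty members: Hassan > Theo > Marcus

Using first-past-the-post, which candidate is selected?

First-place votes: Marcus 47, Theo 18, Hassan 61.
Hassan has the most first-place votes.

Hassan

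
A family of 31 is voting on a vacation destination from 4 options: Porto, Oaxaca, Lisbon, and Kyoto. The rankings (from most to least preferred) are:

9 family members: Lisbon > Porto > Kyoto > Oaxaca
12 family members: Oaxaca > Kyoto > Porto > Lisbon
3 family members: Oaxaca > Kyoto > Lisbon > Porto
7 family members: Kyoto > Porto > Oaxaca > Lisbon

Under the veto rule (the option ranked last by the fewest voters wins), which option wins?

Kyoto

Last-place votes: Porto 3, Oaxaca 9, Lisbon 19, Kyoto 0.
Kyoto is ranked last by the fewest voters, so Kyoto wins.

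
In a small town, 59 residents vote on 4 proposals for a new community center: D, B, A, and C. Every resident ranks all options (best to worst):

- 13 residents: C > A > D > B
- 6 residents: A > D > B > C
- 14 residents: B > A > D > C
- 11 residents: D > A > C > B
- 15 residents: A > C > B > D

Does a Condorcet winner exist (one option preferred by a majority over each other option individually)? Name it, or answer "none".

A

A vs D: 48–11 for A.
A vs B: 45–14 for A.
A vs C: 46–13 for A.
A beats every other option head-to-head.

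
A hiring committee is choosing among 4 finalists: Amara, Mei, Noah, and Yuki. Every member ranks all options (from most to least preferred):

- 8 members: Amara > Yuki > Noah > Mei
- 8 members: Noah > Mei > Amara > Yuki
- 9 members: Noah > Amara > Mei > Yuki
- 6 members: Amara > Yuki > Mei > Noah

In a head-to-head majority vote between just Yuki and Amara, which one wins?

Amara

Voters preferring Yuki to Amara: 0; preferring Amara to Yuki: 31.
Amara wins the head-to-head.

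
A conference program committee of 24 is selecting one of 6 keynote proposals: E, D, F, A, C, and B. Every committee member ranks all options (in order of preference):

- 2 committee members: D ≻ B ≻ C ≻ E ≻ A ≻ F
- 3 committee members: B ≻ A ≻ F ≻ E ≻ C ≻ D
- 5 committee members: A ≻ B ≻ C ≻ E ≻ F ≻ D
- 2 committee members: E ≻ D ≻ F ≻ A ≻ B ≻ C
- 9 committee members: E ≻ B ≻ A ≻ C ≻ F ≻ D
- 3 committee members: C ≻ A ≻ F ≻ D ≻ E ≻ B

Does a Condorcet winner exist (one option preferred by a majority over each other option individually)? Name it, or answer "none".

E

E vs D: 19–5 for E.
E vs F: 18–6 for E.
E vs A: 13–11 for E.
E vs C: 14–10 for E.
E vs B: 14–10 for E.
E beats every other option head-to-head.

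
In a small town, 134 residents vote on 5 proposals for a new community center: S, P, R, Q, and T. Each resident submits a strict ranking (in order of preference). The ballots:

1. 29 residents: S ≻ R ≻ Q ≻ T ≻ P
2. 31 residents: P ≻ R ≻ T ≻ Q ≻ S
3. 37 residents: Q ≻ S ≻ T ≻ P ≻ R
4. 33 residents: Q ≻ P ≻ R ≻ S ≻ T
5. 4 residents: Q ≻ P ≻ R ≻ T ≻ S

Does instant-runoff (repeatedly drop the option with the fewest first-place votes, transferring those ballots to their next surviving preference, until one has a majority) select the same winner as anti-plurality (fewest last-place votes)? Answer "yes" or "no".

Instant-runoff — R1 S 29, P 31, R 0, Q 74, T 0 (Q winner). Winner: Q.
Anti-plurality — last-place votes: S 35, P 29, R 37, Q 0, T 33. Winner: Q.
The two methods agree.

yes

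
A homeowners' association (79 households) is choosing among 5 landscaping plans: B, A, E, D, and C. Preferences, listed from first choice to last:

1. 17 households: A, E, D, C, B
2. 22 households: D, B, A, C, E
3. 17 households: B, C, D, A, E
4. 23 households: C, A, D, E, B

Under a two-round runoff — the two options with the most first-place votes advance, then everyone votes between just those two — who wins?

Round 1 first-place votes: B 17, A 17, E 0, D 22, C 23.
C and D advance.
Runoff: C is preferred to D by 40 voters; D by 39.
C wins the runoff.

C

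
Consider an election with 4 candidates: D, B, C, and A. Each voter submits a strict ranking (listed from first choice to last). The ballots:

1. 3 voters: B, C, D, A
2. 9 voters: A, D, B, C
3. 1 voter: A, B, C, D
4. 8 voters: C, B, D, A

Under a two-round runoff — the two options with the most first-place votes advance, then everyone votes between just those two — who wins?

C

Round 1 first-place votes: D 0, B 3, C 8, A 10.
A and C advance.
Runoff: A is preferred to C by 10 voters; C by 11.
C wins the runoff.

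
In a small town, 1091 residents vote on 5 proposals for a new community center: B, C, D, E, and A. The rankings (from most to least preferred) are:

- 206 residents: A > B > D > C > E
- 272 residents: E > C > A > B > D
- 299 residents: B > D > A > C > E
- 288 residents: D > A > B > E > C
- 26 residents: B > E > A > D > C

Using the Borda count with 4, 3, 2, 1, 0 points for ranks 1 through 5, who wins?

B: 206·3 + 272·1 + 299·4 + 288·2 + 26·4 = 2766
C: 206·1 + 272·3 + 299·1 + 288·0 + 26·0 = 1321
D: 206·2 + 272·0 + 299·3 + 288·4 + 26·1 = 2487
E: 206·0 + 272·4 + 299·0 + 288·1 + 26·3 = 1454
A: 206·4 + 272·2 + 299·2 + 288·3 + 26·2 = 2882
A has the highest Borda score (2882).

A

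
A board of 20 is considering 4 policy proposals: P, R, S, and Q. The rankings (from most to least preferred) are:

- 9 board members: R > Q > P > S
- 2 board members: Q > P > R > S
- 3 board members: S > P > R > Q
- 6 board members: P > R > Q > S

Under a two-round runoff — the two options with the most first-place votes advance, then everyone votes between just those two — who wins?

Round 1 first-place votes: P 6, R 9, S 3, Q 2.
R and P advance.
Runoff: R is preferred to P by 9 voters; P by 11.
P wins the runoff.

P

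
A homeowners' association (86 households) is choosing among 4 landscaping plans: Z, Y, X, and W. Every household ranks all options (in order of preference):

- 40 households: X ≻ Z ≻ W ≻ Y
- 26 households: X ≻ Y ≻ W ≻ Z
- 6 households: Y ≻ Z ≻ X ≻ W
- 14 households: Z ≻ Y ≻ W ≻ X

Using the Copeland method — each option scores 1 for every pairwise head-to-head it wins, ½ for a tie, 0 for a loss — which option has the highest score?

X

Z: beats Y and W; loses to X → score 2.
Y: beats W; loses to Z and X → score 1.
X: beats Z, Y, and W → score 3.
W: loses to Z, Y, and X → score 0.
X has the best pairwise record.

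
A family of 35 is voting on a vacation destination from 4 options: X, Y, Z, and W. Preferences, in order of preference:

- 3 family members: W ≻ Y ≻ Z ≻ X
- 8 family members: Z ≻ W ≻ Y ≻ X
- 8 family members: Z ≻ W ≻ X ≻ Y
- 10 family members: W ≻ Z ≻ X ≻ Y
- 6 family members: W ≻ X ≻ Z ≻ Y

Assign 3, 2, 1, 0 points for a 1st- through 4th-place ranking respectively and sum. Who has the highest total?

X: 3·0 + 8·0 + 8·1 + 10·1 + 6·2 = 30
Y: 3·2 + 8·1 + 8·0 + 10·0 + 6·0 = 14
Z: 3·1 + 8·3 + 8·3 + 10·2 + 6·1 = 77
W: 3·3 + 8·2 + 8·2 + 10·3 + 6·3 = 89
W has the highest Borda score (89).

W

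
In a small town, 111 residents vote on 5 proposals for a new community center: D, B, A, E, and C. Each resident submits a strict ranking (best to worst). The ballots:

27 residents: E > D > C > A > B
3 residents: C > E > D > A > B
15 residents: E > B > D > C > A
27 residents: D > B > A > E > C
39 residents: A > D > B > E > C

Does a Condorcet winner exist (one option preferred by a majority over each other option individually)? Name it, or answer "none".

D

D vs B: 96–15 for D.
D vs A: 72–39 for D.
D vs E: 66–45 for D.
D vs C: 108–3 for D.
D beats every other option head-to-head.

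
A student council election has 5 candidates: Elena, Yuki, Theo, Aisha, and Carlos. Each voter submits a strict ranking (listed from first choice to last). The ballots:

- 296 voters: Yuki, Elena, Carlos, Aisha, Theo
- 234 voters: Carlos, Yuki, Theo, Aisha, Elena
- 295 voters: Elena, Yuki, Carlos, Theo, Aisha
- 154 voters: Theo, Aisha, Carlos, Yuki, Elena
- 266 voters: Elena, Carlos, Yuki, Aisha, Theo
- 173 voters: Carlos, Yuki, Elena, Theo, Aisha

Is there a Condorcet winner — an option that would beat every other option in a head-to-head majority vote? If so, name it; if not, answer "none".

Checking pairwise contests:
Yuki beats Elena 857–561.
Carlos beats Yuki 827–591.
Elena beats Theo 1030–388.
Elena beats Aisha 1030–388.
Elena beats Carlos 857–561.
Every option loses at least one head-to-head, so there is no Condorcet winner.

none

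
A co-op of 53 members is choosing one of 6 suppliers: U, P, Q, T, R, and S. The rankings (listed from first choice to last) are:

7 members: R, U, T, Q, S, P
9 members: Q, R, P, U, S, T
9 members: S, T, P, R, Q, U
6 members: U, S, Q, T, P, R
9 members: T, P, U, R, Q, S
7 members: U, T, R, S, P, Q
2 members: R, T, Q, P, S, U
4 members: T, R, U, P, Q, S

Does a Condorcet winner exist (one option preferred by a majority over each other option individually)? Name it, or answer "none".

none

Checking pairwise contests:
P beats U 29–24.
T beats P 44–9.
U beats Q 33–20.
U beats T 29–24.
T beats R 35–18.
U beats S 42–11.
Every option loses at least one head-to-head, so there is no Condorcet winner.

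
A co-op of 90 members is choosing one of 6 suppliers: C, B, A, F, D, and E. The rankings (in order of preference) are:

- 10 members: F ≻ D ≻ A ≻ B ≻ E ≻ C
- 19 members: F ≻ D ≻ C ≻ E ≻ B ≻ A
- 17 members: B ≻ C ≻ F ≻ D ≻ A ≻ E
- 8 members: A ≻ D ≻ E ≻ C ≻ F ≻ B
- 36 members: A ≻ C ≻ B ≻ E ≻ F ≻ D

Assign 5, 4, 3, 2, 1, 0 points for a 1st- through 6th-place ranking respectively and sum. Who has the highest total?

C

C: 10·0 + 19·3 + 17·4 + 8·2 + 36·4 = 285
B: 10·2 + 19·1 + 17·5 + 8·0 + 36·3 = 232
A: 10·3 + 19·0 + 17·1 + 8·5 + 36·5 = 267
F: 10·5 + 19·5 + 17·3 + 8·1 + 36·1 = 240
D: 10·4 + 19·4 + 17·2 + 8·4 + 36·0 = 182
E: 10·1 + 19·2 + 17·0 + 8·3 + 36·2 = 144
C has the highest Borda score (285).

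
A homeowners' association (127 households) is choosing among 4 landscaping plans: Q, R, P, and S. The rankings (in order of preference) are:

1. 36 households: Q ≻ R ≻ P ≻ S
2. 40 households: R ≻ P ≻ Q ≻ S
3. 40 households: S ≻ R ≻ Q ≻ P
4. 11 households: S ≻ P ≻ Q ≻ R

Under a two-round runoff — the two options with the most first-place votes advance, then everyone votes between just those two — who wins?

R

Round 1 first-place votes: Q 36, R 40, P 0, S 51.
S and R advance.
Runoff: S is preferred to R by 51 voters; R by 76.
R wins the runoff.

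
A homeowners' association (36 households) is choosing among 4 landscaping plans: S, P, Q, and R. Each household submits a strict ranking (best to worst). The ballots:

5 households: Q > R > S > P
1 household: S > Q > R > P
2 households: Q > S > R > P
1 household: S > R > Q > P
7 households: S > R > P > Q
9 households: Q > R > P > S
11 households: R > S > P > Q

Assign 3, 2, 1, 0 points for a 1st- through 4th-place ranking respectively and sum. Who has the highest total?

S: 5·1 + 1·3 + 2·2 + 1·3 + 7·3 + 9·0 + 11·2 = 58
P: 5·0 + 1·0 + 2·0 + 1·0 + 7·1 + 9·1 + 11·1 = 27
Q: 5·3 + 1·2 + 2·3 + 1·1 + 7·0 + 9·3 + 11·0 = 51
R: 5·2 + 1·1 + 2·1 + 1·2 + 7·2 + 9·2 + 11·3 = 80
R has the highest Borda score (80).

R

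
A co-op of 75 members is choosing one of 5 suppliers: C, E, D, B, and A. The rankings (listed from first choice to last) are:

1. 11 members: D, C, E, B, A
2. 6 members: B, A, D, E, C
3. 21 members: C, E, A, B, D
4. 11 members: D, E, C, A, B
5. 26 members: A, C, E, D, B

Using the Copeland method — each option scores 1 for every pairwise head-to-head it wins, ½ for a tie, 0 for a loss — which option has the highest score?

C: beats E, D, B, and A → score 4.
E: beats D, B, and A; loses to C → score 3.
D: beats B; loses to C, E, and A → score 1.
B: loses to C, E, D, and A → score 0.
A: beats D and B; loses to C and E → score 2.
C has the best pairwise record.

C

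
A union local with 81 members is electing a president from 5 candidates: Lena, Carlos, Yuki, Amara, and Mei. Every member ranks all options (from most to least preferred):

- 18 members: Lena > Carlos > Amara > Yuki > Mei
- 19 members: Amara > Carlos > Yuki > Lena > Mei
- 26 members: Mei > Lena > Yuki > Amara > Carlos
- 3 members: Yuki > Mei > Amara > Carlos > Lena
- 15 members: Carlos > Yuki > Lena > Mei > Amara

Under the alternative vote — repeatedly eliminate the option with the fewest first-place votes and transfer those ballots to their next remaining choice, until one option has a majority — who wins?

Lena

Round 1: Lena 18, Carlos 15, Yuki 3, Amara 19, Mei 26. Eliminate Yuki.
Round 2: Lena 18, Carlos 15, Amara 19, Mei 29. Eliminate Carlos.
Round 3: Lena 33, Amara 19, Mei 29. Eliminate Amara.
Round 4: Lena 52, Mei 29. Lena has a majority.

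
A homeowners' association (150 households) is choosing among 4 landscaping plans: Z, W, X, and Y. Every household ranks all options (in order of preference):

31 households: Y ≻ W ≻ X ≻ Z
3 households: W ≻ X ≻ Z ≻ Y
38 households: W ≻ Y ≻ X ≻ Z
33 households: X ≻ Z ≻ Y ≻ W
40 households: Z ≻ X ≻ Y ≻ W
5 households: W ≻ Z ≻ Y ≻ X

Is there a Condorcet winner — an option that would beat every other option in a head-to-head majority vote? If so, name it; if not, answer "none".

Checking pairwise contests:
W beats Z 77–73.
Y beats W 104–46.
W beats X 77–73.
Z beats Y 81–69.
Every option loses at least one head-to-head, so there is no Condorcet winner.

none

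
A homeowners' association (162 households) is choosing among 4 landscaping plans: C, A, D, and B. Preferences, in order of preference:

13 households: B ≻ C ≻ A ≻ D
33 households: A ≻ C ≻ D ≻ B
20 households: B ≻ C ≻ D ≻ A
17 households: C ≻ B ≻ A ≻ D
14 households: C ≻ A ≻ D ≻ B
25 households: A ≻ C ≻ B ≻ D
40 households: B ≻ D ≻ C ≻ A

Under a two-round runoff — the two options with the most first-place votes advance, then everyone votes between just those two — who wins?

B

Round 1 first-place votes: C 31, A 58, D 0, B 73.
B and A advance.
Runoff: B is preferred to A by 90 voters; A by 72.
B wins the runoff.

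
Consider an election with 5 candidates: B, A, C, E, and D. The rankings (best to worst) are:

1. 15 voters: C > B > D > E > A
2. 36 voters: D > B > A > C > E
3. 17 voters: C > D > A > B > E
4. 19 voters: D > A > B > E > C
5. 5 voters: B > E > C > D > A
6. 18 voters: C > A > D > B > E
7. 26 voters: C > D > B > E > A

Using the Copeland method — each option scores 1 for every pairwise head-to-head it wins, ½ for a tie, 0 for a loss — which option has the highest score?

C

B: beats A and E; loses to C and D → score 2.
A: beats E; loses to B, C, and D → score 1.
C: beats B, A, E, and D → score 4.
E: loses to B, A, C, and D → score 0.
D: beats B, A, and E; loses to C → score 3.
C has the best pairwise record.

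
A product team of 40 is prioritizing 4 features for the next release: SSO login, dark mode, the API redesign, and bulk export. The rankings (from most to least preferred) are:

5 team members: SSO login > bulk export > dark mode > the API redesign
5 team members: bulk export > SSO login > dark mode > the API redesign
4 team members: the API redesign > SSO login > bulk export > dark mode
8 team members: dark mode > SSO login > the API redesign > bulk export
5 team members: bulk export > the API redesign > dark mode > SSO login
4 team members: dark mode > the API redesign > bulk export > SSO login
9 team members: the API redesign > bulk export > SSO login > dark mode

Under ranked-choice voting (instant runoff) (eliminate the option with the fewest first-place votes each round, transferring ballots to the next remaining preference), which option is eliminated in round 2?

dark mode

Round 1: SSO login 5, dark mode 12, the API redesign 13, bulk export 10. Eliminate SSO login.
Round 2: dark mode 12, the API redesign 13, bulk export 15. Eliminate dark mode.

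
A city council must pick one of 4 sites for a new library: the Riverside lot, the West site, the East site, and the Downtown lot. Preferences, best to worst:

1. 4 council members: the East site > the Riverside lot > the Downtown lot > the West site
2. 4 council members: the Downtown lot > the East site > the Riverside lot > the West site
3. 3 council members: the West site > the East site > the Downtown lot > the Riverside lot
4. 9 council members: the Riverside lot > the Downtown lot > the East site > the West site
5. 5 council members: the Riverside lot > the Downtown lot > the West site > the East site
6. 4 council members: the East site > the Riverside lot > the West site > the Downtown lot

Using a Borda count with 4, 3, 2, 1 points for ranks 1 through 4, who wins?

the Riverside lot: 4·3 + 4·2 + 3·1 + 9·4 + 5·4 + 4·3 = 91
the West site: 4·1 + 4·1 + 3·4 + 9·1 + 5·2 + 4·2 = 47
the East site: 4·4 + 4·3 + 3·3 + 9·2 + 5·1 + 4·4 = 76
the Downtown lot: 4·2 + 4·4 + 3·2 + 9·3 + 5·3 + 4·1 = 76
the Riverside lot has the highest Borda score (91).

the Riverside lot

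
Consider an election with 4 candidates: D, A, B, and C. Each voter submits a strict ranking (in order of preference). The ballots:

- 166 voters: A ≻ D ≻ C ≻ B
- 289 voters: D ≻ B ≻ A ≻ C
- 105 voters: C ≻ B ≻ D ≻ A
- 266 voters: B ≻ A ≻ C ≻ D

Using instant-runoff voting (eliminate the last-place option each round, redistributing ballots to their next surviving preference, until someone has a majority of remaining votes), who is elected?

Round 1: D 289, A 166, B 266, C 105. Eliminate C.
Round 2: D 289, A 166, B 371. Eliminate A.
Round 3: D 455, B 371. D has a majority.

D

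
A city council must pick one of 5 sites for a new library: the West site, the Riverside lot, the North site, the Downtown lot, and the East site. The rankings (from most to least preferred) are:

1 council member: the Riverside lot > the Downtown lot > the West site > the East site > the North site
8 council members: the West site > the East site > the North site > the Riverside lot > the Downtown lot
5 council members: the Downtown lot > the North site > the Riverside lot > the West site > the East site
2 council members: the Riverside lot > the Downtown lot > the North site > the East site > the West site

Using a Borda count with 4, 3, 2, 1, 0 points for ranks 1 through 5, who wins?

the West site: 1·2 + 8·4 + 5·1 + 2·0 = 39
the Riverside lot: 1·4 + 8·1 + 5·2 + 2·4 = 30
the North site: 1·0 + 8·2 + 5·3 + 2·2 = 35
the Downtown lot: 1·3 + 8·0 + 5·4 + 2·3 = 29
the East site: 1·1 + 8·3 + 5·0 + 2·1 = 27
the West site has the highest Borda score (39).

the West site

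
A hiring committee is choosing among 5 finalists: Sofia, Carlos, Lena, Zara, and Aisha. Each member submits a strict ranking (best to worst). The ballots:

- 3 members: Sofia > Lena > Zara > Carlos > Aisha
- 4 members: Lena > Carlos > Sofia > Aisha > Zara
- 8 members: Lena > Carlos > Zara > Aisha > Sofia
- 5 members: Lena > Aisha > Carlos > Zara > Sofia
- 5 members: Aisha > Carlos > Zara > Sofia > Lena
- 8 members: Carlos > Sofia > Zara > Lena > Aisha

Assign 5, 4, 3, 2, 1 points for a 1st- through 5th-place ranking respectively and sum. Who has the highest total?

Carlos

Sofia: 3·5 + 4·3 + 8·1 + 5·1 + 5·2 + 8·4 = 82
Carlos: 3·2 + 4·4 + 8·4 + 5·3 + 5·4 + 8·5 = 129
Lena: 3·4 + 4·5 + 8·5 + 5·5 + 5·1 + 8·2 = 118
Zara: 3·3 + 4·1 + 8·3 + 5·2 + 5·3 + 8·3 = 86
Aisha: 3·1 + 4·2 + 8·2 + 5·4 + 5·5 + 8·1 = 80
Carlos has the highest Borda score (129).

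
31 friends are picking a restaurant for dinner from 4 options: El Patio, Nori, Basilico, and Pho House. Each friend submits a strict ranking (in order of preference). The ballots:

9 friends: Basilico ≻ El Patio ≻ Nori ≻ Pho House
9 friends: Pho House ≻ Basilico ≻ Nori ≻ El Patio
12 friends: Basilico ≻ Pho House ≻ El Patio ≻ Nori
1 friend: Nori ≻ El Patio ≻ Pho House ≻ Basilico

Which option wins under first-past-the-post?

First-place votes: El Patio 0, Nori 1, Basilico 21, Pho House 9.
Basilico has the most first-place votes.

Basilico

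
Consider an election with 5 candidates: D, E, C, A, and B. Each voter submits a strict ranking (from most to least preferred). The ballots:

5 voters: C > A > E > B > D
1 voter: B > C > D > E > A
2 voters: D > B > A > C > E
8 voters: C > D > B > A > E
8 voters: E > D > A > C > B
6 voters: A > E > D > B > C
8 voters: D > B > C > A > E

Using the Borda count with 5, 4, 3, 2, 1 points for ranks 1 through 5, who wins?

D

D: 5·1 + 1·3 + 2·5 + 8·4 + 8·4 + 6·3 + 8·5 = 140
E: 5·3 + 1·2 + 2·1 + 8·1 + 8·5 + 6·4 + 8·1 = 99
C: 5·5 + 1·4 + 2·2 + 8·5 + 8·2 + 6·1 + 8·3 = 119
A: 5·4 + 1·1 + 2·3 + 8·2 + 8·3 + 6·5 + 8·2 = 113
B: 5·2 + 1·5 + 2·4 + 8·3 + 8·1 + 6·2 + 8·4 = 99
D has the highest Borda score (140).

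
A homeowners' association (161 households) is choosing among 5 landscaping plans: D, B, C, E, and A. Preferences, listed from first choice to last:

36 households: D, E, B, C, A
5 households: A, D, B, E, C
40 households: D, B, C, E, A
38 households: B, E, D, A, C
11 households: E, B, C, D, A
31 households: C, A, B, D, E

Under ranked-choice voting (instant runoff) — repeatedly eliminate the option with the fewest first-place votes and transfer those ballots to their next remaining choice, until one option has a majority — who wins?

Round 1: D 76, B 38, C 31, E 11, A 5. Eliminate A.
Round 2: D 81, B 38, C 31, E 11. D has a majority.

D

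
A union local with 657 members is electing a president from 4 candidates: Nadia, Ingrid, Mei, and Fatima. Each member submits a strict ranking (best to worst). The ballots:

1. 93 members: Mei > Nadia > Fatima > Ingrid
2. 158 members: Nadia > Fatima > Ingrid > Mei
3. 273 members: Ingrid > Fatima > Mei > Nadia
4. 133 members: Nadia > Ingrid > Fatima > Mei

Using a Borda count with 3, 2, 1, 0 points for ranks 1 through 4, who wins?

Ingrid

Nadia: 93·2 + 158·3 + 273·0 + 133·3 = 1059
Ingrid: 93·0 + 158·1 + 273·3 + 133·2 = 1243
Mei: 93·3 + 158·0 + 273·1 + 133·0 = 552
Fatima: 93·1 + 158·2 + 273·2 + 133·1 = 1088
Ingrid has the highest Borda score (1243).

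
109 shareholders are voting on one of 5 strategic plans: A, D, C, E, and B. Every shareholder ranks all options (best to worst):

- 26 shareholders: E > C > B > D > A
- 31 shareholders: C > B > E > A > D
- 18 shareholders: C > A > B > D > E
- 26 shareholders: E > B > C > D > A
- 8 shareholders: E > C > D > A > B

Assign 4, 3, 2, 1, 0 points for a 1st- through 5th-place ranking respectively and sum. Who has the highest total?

C

A: 26·0 + 31·1 + 18·3 + 26·0 + 8·1 = 93
D: 26·1 + 31·0 + 18·1 + 26·1 + 8·2 = 86
C: 26·3 + 31·4 + 18·4 + 26·2 + 8·3 = 350
E: 26·4 + 31·2 + 18·0 + 26·4 + 8·4 = 302
B: 26·2 + 31·3 + 18·2 + 26·3 + 8·0 = 259
C has the highest Borda score (350).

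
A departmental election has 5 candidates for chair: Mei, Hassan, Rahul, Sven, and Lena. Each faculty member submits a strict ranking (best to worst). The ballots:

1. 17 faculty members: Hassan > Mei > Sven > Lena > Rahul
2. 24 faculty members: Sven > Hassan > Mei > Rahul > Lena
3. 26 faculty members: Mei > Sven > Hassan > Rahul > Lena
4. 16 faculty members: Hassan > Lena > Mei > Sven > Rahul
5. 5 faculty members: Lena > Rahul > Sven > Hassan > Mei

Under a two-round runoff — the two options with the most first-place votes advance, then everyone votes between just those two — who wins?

Round 1 first-place votes: Mei 26, Hassan 33, Rahul 0, Sven 24, Lena 5.
Hassan and Mei advance.
Runoff: Hassan is preferred to Mei by 62 voters; Mei by 26.
Hassan wins the runoff.

Hassan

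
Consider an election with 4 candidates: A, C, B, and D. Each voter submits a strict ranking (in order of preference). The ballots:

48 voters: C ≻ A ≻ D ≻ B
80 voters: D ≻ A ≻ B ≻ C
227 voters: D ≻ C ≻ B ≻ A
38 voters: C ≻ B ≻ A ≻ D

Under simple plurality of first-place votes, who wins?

First-place votes: A 0, C 86, B 0, D 307.
D has the most first-place votes.

D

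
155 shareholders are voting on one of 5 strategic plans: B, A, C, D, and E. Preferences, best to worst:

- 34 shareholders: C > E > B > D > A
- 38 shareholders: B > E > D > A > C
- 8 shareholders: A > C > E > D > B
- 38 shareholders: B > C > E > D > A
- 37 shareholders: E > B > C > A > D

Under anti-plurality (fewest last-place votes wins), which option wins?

Last-place votes: B 8, A 72, C 38, D 37, E 0.
E is ranked last by the fewest voters, so E wins.

E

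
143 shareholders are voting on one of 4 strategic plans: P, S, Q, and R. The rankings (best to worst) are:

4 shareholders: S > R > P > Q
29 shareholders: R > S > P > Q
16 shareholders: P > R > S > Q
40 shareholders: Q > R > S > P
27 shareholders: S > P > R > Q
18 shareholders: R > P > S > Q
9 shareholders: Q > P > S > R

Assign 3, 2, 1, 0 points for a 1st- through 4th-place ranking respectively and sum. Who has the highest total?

P: 4·1 + 29·1 + 16·3 + 40·0 + 27·2 + 18·2 + 9·2 = 189
S: 4·3 + 29·2 + 16·1 + 40·1 + 27·3 + 18·1 + 9·1 = 234
Q: 4·0 + 29·0 + 16·0 + 40·3 + 27·0 + 18·0 + 9·3 = 147
R: 4·2 + 29·3 + 16·2 + 40·2 + 27·1 + 18·3 + 9·0 = 288
R has the highest Borda score (288).

R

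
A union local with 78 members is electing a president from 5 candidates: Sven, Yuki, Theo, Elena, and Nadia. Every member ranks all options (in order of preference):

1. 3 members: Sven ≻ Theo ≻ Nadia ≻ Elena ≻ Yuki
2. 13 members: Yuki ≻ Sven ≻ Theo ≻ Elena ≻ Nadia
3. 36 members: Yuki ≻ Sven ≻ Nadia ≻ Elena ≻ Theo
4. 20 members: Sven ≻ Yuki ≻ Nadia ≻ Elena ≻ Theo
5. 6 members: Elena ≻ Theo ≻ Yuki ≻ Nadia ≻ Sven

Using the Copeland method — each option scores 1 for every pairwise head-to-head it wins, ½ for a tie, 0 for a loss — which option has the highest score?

Sven: beats Theo, Elena, and Nadia; loses to Yuki → score 3.
Yuki: beats Sven, Theo, Elena, and Nadia → score 4.
Theo: loses to Sven, Yuki, Elena, and Nadia → score 0.
Elena: beats Theo; loses to Sven, Yuki, and Nadia → score 1.
Nadia: beats Theo and Elena; loses to Sven and Yuki → score 2.
Yuki has the best pairwise record.

Yuki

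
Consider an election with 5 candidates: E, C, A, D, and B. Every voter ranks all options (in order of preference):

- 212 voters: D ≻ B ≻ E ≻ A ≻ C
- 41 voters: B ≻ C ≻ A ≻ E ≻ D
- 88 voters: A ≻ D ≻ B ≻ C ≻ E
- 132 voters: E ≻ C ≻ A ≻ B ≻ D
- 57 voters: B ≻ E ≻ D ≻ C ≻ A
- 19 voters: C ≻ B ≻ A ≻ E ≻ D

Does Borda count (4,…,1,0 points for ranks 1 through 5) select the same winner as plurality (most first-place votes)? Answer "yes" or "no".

Borda — scores: E 1183, C 740, A 948, D 1226, B 1393. Winner: B.
Plurality — first-place votes: E 132, C 19, A 88, D 212, B 98. Winner: D.
The two methods disagree.

no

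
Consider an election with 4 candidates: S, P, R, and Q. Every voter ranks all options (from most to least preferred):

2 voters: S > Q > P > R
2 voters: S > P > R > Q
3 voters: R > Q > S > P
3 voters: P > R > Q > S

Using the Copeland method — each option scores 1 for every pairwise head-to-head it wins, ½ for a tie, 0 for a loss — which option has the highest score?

S: beats P; loses to R and Q → score 1.
P: beats R; ties Q; loses to S → score 1.5.
R: beats S and Q; loses to P → score 2.
Q: beats S; ties P; loses to R → score 1.5.
R has the best pairwise record.

R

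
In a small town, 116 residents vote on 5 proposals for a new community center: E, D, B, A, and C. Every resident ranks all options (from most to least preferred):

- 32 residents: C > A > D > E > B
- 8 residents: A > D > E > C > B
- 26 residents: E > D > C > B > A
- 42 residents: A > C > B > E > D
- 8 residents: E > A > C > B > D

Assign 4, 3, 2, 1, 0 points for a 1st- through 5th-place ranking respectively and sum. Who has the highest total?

C

E: 32·1 + 8·2 + 26·4 + 42·1 + 8·4 = 226
D: 32·2 + 8·3 + 26·3 + 42·0 + 8·0 = 166
B: 32·0 + 8·0 + 26·1 + 42·2 + 8·1 = 118
A: 32·3 + 8·4 + 26·0 + 42·4 + 8·3 = 320
C: 32·4 + 8·1 + 26·2 + 42·3 + 8·2 = 330
C has the highest Borda score (330).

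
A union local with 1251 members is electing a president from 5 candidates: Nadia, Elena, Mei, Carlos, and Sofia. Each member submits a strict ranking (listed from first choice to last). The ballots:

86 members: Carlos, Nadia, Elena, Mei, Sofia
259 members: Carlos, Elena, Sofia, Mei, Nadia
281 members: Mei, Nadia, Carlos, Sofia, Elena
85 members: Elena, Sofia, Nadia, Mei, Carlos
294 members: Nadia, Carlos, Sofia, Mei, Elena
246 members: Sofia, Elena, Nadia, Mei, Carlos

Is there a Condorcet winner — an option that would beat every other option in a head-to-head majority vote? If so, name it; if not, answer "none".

Nadia

Nadia vs Elena: 661–590 for Nadia.
Nadia vs Mei: 711–540 for Nadia.
Nadia vs Carlos: 906–345 for Nadia.
Nadia vs Sofia: 661–590 for Nadia.
Nadia beats every other option head-to-head.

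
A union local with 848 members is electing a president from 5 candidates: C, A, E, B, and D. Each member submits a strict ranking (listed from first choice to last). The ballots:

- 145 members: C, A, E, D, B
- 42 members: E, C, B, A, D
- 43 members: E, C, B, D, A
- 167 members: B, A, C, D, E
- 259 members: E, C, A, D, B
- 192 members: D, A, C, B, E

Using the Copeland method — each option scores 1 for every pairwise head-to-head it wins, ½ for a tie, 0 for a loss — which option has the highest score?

C

C: beats A, E, B, and D → score 4.
A: beats E, B, and D; loses to C → score 3.
E: beats B and D; loses to C and A → score 2.
B: loses to C, A, E, and D → score 0.
D: beats B; loses to C, A, and E → score 1.
C has the best pairwise record.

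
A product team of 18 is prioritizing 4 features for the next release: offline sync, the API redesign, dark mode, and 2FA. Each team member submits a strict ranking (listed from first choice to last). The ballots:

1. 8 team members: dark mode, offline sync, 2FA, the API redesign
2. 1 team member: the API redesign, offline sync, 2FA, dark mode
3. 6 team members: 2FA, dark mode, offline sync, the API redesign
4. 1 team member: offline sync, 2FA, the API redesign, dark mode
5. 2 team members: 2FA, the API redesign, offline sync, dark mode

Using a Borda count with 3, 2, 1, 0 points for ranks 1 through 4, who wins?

offline sync: 8·2 + 1·2 + 6·1 + 1·3 + 2·1 = 29
the API redesign: 8·0 + 1·3 + 6·0 + 1·1 + 2·2 = 8
dark mode: 8·3 + 1·0 + 6·2 + 1·0 + 2·0 = 36
2FA: 8·1 + 1·1 + 6·3 + 1·2 + 2·3 = 35
dark mode has the highest Borda score (36).

dark mode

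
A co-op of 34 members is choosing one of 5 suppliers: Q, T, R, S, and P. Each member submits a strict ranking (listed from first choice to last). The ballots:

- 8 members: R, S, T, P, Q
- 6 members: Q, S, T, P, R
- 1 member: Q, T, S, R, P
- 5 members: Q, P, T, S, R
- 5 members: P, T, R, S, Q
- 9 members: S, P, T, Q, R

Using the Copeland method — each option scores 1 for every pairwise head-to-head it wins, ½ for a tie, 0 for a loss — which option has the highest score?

Q: beats R; loses to T, S, and P → score 1.
T: beats Q and R; loses to S and P → score 2.
R: loses to Q, T, S, and P → score 0.
S: beats Q, T, R, and P → score 4.
P: beats Q, T, and R; loses to S → score 3.
S has the best pairwise record.

S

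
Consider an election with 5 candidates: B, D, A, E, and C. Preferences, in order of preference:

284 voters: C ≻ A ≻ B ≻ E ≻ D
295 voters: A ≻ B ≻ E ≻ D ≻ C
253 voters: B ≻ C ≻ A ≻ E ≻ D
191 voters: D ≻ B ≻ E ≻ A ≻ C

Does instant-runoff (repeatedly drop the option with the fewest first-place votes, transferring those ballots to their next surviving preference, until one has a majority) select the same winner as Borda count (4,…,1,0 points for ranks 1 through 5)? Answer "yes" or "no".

no

Instant-runoff — R1 B 253, D 191, A 295, E 0, C 284 (E out); R2 B 253, D 191, A 295, C 284 (D out); R3 B 444, A 295, C 284 (C out); R4 B 444, A 579 (A winner). Winner: A.
Borda — scores: B 3038, D 1059, A 2729, E 1509, C 1895. Winner: B.
The two methods disagree.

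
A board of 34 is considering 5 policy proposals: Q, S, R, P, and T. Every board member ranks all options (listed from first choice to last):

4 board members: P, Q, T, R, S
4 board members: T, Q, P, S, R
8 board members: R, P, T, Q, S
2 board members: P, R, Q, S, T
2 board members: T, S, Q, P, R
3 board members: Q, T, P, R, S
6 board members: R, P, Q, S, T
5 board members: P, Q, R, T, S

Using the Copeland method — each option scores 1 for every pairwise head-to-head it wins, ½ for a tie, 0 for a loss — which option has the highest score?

Q: beats S, R, and T; loses to P → score 3.
S: loses to Q, R, P, and T → score 0.
R: beats S and T; loses to Q and P → score 2.
P: beats Q, S, R, and T → score 4.
T: beats S; loses to Q, R, and P → score 1.
P has the best pairwise record.

P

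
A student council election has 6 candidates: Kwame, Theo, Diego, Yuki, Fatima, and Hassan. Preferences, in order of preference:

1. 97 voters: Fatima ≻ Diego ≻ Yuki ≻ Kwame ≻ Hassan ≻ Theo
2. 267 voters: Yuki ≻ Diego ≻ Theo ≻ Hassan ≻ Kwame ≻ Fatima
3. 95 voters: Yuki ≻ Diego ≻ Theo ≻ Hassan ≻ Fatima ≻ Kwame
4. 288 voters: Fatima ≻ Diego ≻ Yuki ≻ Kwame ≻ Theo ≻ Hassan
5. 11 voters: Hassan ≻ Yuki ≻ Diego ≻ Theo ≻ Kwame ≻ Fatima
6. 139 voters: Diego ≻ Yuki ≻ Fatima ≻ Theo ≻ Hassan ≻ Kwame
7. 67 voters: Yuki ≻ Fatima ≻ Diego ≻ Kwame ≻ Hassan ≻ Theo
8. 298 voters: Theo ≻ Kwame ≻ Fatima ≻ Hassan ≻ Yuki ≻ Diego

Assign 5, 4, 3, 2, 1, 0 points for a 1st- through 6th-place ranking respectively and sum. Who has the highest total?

Kwame: 97·2 + 267·1 + 95·0 + 288·2 + 11·1 + 139·0 + 67·2 + 298·4 = 2374
Theo: 97·0 + 267·3 + 95·3 + 288·1 + 11·2 + 139·2 + 67·0 + 298·5 = 3164
Diego: 97·4 + 267·4 + 95·4 + 288·4 + 11·3 + 139·5 + 67·3 + 298·0 = 3917
Yuki: 97·3 + 267·5 + 95·5 + 288·3 + 11·4 + 139·4 + 67·5 + 298·1 = 4198
Fatima: 97·5 + 267·0 + 95·1 + 288·5 + 11·0 + 139·3 + 67·4 + 298·3 = 3599
Hassan: 97·1 + 267·2 + 95·2 + 288·0 + 11·5 + 139·1 + 67·1 + 298·2 = 1678
Yuki has the highest Borda score (4198).

Yuki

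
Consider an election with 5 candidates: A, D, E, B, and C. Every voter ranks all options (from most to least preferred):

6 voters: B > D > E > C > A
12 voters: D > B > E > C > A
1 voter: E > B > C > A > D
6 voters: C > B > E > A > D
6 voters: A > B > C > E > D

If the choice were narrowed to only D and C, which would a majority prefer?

D

Voters preferring D to C: 18; preferring C to D: 13.
D wins the head-to-head.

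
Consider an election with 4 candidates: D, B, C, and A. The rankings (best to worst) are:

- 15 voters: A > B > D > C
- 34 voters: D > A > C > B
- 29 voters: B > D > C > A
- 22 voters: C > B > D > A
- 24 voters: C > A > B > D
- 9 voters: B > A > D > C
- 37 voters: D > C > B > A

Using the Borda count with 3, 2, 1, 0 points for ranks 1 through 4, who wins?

D

D: 15·1 + 34·3 + 29·2 + 22·1 + 24·0 + 9·1 + 37·3 = 317
B: 15·2 + 34·0 + 29·3 + 22·2 + 24·1 + 9·3 + 37·1 = 249
C: 15·0 + 34·1 + 29·1 + 22·3 + 24·3 + 9·0 + 37·2 = 275
A: 15·3 + 34·2 + 29·0 + 22·0 + 24·2 + 9·2 + 37·0 = 179
D has the highest Borda score (317).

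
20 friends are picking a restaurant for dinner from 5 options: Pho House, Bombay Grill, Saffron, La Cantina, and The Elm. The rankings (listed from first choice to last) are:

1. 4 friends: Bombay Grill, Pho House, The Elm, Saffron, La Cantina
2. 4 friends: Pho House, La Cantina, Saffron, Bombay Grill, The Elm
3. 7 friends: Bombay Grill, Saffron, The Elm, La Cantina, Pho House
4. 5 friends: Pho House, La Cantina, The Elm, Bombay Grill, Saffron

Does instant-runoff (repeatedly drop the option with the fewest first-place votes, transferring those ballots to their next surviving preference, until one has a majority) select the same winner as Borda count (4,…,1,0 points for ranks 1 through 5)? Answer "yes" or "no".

Instant-runoff — R1 Pho House 9, Bombay Grill 11, Saffron 0, La Cantina 0, The Elm 0 (Bombay Grill winner). Winner: Bombay Grill.
Borda — scores: Pho House 48, Bombay Grill 53, Saffron 33, La Cantina 34, The Elm 32. Winner: Bombay Grill.
The two methods agree.

yes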